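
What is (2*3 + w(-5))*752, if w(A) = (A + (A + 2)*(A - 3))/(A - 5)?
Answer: 15416/5 ≈ 3083.2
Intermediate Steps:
w(A) = (A + (-3 + A)*(2 + A))/(-5 + A) (w(A) = (A + (2 + A)*(-3 + A))/(-5 + A) = (A + (-3 + A)*(2 + A))/(-5 + A))
(2*3 + w(-5))*752 = (2*3 + (-6 + (-5)**2)/(-5 - 5))*752 = (6 + (-6 + 25)/(-10))*752 = (6 - 1/10*19)*752 = (6 - 19/10)*752 = (41/10)*752 = 15416/5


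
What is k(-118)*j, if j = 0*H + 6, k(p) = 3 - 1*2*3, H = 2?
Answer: -18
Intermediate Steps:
k(p) = -3 (k(p) = 3 - 2*3 = 3 - 6 = -3)
j = 6 (j = 0*2 + 6 = 0 + 6 = 6)
k(-118)*j = -3*6 = -18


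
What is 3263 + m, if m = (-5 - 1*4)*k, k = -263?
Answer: 5630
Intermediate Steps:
m = 2367 (m = (-5 - 1*4)*(-263) = (-5 - 4)*(-263) = -9*(-263) = 2367)
3263 + m = 3263 + 2367 = 5630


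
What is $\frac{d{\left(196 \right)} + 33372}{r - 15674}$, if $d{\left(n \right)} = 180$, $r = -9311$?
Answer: $- \frac{33552}{24985} \approx -1.3429$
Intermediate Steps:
$\frac{d{\left(196 \right)} + 33372}{r - 15674} = \frac{180 + 33372}{-9311 - 15674} = \frac{33552}{-24985} = 33552 \left(- \frac{1}{24985}\right) = - \frac{33552}{24985}$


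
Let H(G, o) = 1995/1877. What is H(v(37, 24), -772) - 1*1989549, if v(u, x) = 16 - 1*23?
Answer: -3734381478/1877 ≈ -1.9895e+6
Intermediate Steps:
v(u, x) = -7 (v(u, x) = 16 - 23 = -7)
H(G, o) = 1995/1877 (H(G, o) = 1995*(1/1877) = 1995/1877)
H(v(37, 24), -772) - 1*1989549 = 1995/1877 - 1*1989549 = 1995/1877 - 1989549 = -3734381478/1877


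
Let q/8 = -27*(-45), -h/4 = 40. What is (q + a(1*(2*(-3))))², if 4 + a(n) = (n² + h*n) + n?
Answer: 114618436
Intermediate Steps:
h = -160 (h = -4*40 = -160)
q = 9720 (q = 8*(-27*(-45)) = 8*1215 = 9720)
a(n) = -4 + n² - 159*n (a(n) = -4 + ((n² - 160*n) + n) = -4 + (n² - 159*n) = -4 + n² - 159*n)
(q + a(1*(2*(-3))))² = (9720 + (-4 + (1*(2*(-3)))² - 159*2*(-3)))² = (9720 + (-4 + (1*(-6))² - 159*(-6)))² = (9720 + (-4 + (-6)² - 159*(-6)))² = (9720 + (-4 + 36 + 954))² = (9720 + 986)² = 10706² = 114618436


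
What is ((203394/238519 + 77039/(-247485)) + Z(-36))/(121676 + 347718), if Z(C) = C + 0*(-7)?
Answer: -2093113790891/27708269011972710 ≈ -7.5541e-5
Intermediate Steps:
Z(C) = C (Z(C) = C + 0 = C)
((203394/238519 + 77039/(-247485)) + Z(-36))/(121676 + 347718) = ((203394/238519 + 77039/(-247485)) - 36)/(121676 + 347718) = ((203394*(1/238519) + 77039*(-1/247485)) - 36)/469394 = ((203394/238519 - 77039/247485) - 36)*(1/469394) = (31961698849/59029874715 - 36)*(1/469394) = -2093113790891/59029874715*1/469394 = -2093113790891/27708269011972710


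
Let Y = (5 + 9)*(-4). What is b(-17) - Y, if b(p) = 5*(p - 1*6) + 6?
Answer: -53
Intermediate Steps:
b(p) = -24 + 5*p (b(p) = 5*(p - 6) + 6 = 5*(-6 + p) + 6 = (-30 + 5*p) + 6 = -24 + 5*p)
Y = -56 (Y = 14*(-4) = -56)
b(-17) - Y = (-24 + 5*(-17)) - 1*(-56) = (-24 - 85) + 56 = -109 + 56 = -53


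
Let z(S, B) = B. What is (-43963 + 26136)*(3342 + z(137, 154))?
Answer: -62323192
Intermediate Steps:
(-43963 + 26136)*(3342 + z(137, 154)) = (-43963 + 26136)*(3342 + 154) = -17827*3496 = -62323192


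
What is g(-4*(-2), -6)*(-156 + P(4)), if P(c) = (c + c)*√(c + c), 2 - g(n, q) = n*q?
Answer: -7800 + 800*√2 ≈ -6668.6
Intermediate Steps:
g(n, q) = 2 - n*q
P(c) = 2*√2*c^(3/2) (P(c) = (2*c)*√(2*c) = (2*c)*(√2*√c) = 2*√2*c^(3/2))
g(-4*(-2), -6)*(-156 + P(4)) = (2 - 1*(-4*(-2))*(-6))*(-156 + 2*√2*4^(3/2)) = (2 - 1*8*(-6))*(-156 + 2*√2*8) = (2 + 48)*(-156 + 16*√2) = 50*(-156 + 16*√2) = -7800 + 800*√2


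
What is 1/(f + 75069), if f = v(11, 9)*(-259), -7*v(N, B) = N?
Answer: 1/75476 ≈ 1.3249e-5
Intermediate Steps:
v(N, B) = -N/7
f = 407 (f = -1/7*11*(-259) = -11/7*(-259) = 407)
1/(f + 75069) = 1/(407 + 75069) = 1/75476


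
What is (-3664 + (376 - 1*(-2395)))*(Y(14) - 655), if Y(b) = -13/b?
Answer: 8200419/14 ≈ 5.8574e+5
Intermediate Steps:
(-3664 + (376 - 1*(-2395)))*(Y(14) - 655) = (-3664 + (376 - 1*(-2395)))*(-13/14 - 655) = (-3664 + (376 + 2395))*(-13*1/14 - 655) = (-3664 + 2771)*(-13/14 - 655) = -893*(-9183/14) = 8200419/14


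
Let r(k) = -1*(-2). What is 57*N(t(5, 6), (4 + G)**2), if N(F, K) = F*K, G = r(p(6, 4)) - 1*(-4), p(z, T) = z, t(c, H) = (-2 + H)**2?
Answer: 91200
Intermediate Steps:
r(k) = 2
G = 6 (G = 2 - 1*(-4) = 2 + 4 = 6)
57*N(t(5, 6), (4 + G)**2) = 57*((-2 + 6)**2*(4 + 6)**2) = 57*(4**2*10**2) = 57*(16*100) = 57*1600 = 91200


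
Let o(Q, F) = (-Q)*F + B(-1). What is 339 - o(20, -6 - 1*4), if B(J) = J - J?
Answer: 139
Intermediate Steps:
B(J) = 0
o(Q, F) = -F*Q (o(Q, F) = (-Q)*F + 0 = -F*Q + 0 = -F*Q)
339 - o(20, -6 - 1*4) = 339 - (-1)*(-6 - 1*4)*20 = 339 - (-1)*(-6 - 4)*20 = 339 - (-1)*(-10)*20 = 339 - 1*200 = 339 - 200 = 139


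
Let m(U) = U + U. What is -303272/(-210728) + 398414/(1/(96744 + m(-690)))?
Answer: 1000809244403245/26341 ≈ 3.7994e+10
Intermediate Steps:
m(U) = 2*U
-303272/(-210728) + 398414/(1/(96744 + m(-690))) = -303272/(-210728) + 398414/(1/(96744 + 2*(-690))) = -303272*(-1/210728) + 398414/(1/(96744 - 1380)) = 37909/26341 + 398414/(1/95364) = 37909/26341 + 398414*95364 = 37909/26341 + 37994352696 = 1000809244403245/26341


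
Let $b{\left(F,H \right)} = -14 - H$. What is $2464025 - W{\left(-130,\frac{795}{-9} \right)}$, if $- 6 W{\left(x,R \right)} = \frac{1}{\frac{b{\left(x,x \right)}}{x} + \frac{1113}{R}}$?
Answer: $\frac{12965699485}{5262} \approx 2.464 \cdot 10^{6}$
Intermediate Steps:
$W{\left(x,R \right)} = - \frac{1}{6 \left(\frac{1113}{R} + \frac{-14 - x}{x}\right)}$ ($W{\left(x,R \right)} = - \frac{1}{6 \left(\frac{-14 - x}{x} + \frac{1113}{R}\right)} = - \frac{1}{6 \left(\frac{1113}{R} + \frac{-14 - x}{x}\right)}$)
$2464025 - W{\left(-130,\frac{795}{-9} \right)} = 2464025 - \frac{1}{6} \frac{795}{-9} \left(-130\right) \frac{1}{\left(-1113\right) \left(-130\right) + \frac{795}{-9} \left(14 - 130\right)} = 2464025 - \frac{1}{6} \cdot 795 \left(- \frac{1}{9}\right) \left(-130\right) \frac{1}{144690 + 795 \left(- \frac{1}{9}\right) \left(-116\right)} = 2464025 - \frac{1}{6} \left(- \frac{265}{3}\right) \left(-130\right) \frac{1}{144690 - - \frac{30740}{3}} = 2464025 - \frac{1}{6} \left(- \frac{265}{3}\right) \left(-130\right) \frac{1}{144690 + \frac{30740}{3}} = 2464025 - \frac{1}{6} \left(- \frac{265}{3}\right) \left(-130\right) \frac{1}{\frac{464810}{3}} = 2464025 - \frac{1}{6} \left(- \frac{265}{3}\right) \left(-130\right) \frac{3}{464810} = 2464025 - \frac{65}{5262} = \frac{12965699485}{5262}$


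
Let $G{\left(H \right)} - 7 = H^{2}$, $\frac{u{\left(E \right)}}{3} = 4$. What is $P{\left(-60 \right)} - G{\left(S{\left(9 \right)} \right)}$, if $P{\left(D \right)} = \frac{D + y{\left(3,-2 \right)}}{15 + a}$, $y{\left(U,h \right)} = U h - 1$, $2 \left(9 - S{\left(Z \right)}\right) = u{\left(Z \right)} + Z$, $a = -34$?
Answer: $- \frac{435}{76} \approx -5.7237$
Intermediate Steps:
$u{\left(E \right)} = 12$ ($u{\left(E \right)} = 3 \cdot 4 = 12$)
$S{\left(Z \right)} = 3 - \frac{Z}{2}$ ($S{\left(Z \right)} = 9 - \frac{12 + Z}{2} = 9 - \left(6 + \frac{Z}{2}\right) = 3 - \frac{Z}{2}$)
$y{\left(U,h \right)} = -1 + U h$
$G{\left(H \right)} = 7 + H^{2}$
$P{\left(D \right)} = \frac{7}{19} - \frac{D}{19}$ ($P{\left(D \right)} = \frac{D + \left(-1 + 3 \left(-2\right)\right)}{15 - 34} = \frac{D - 7}{-19} = \left(D - 7\right) \left(- \frac{1}{19}\right) = \left(-7 + D\right) \left(- \frac{1}{19}\right) = \frac{7}{19} - \frac{D}{19}$)
$P{\left(-60 \right)} - G{\left(S{\left(9 \right)} \right)} = \left(\frac{7}{19} - - \frac{60}{19}\right) - \left(7 + \left(3 - \frac{9}{2}\right)^{2}\right) = \left(\frac{7}{19} + \frac{60}{19}\right) - \left(7 + \left(3 - \frac{9}{2}\right)^{2}\right) = \frac{67}{19} - \left(7 + \left(- \frac{3}{2}\right)^{2}\right) = \frac{67}{19} - \left(7 + \frac{9}{4}\right) = \frac{67}{19} - \frac{37}{4} = - \frac{435}{76}$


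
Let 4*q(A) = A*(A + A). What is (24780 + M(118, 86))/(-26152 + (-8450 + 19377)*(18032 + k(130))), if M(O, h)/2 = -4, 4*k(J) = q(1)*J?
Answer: 99088/788748303 ≈ 0.00012563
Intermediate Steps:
q(A) = A²/2 (q(A) = (A*(A + A))/4 = (A*(2*A))/4 = (2*A²)/4 = A²/2)
k(J) = J/8 (k(J) = (((½)*1²)*J)/4 = (((½)*1)*J)/4 = (J/2)/4 = J/8)
M(O, h) = -8 (M(O, h) = 2*(-4) = -8)
(24780 + M(118, 86))/(-26152 + (-8450 + 19377)*(18032 + k(130))) = (24780 - 8)/(-26152 + (-8450 + 19377)*(18032 + (⅛)*130)) = 24772/(-26152 + 10927*(18032 + 65/4)) = 24772/(-26152 + 10927*(72193/4)) = 24772/(-26152 + 788852911/4) = 24772/(788748303/4) = 24772*(4/788748303) = 99088/788748303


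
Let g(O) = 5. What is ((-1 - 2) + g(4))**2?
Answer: 4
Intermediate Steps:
((-1 - 2) + g(4))**2 = ((-1 - 2) + 5)**2 = (-3 + 5)**2 = 2**2 = 4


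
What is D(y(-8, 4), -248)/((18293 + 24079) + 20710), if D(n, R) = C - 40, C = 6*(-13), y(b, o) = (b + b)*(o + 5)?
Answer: -59/31541 ≈ -0.0018706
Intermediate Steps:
y(b, o) = 2*b*(5 + o) (y(b, o) = (2*b)*(5 + o) = 2*b*(5 + o))
C = -78
D(n, R) = -118 (D(n, R) = -78 - 40 = -118)
D(y(-8, 4), -248)/((18293 + 24079) + 20710) = -118/((18293 + 24079) + 20710) = -118/(42372 + 20710) = -118/63082 = -118*1/63082 = -59/31541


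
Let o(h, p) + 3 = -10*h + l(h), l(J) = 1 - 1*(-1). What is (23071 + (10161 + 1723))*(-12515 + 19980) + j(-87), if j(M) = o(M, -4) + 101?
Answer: 260940045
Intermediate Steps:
l(J) = 2 (l(J) = 1 + 1 = 2)
o(h, p) = -1 - 10*h (o(h, p) = -3 + (-10*h + 2) = -3 + (2 - 10*h) = -1 - 10*h)
j(M) = 100 - 10*M (j(M) = (-1 - 10*M) + 101 = 100 - 10*M)
(23071 + (10161 + 1723))*(-12515 + 19980) + j(-87) = (23071 + (10161 + 1723))*(-12515 + 19980) + (100 - 10*(-87)) = (23071 + 11884)*7465 + (100 + 870) = 34955*7465 + 970 = 260939075 + 970 = 260940045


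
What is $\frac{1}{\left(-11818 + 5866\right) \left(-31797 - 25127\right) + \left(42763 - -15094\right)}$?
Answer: $\frac{1}{338869505} \approx 2.951 \cdot 10^{-9}$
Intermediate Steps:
$\frac{1}{\left(-11818 + 5866\right) \left(-31797 - 25127\right) + \left(42763 - -15094\right)} = \frac{1}{\left(-5952\right) \left(-56924\right) + \left(42763 + 15094\right)} = \frac{1}{338811648 + 57857} = \frac{1}{338869505}$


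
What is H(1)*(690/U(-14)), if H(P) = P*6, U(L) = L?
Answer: -2070/7 ≈ -295.71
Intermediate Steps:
H(P) = 6*P
H(1)*(690/U(-14)) = (6*1)*(690/(-14)) = 6*(690*(-1/14)) = 6*(-345/7) = -2070/7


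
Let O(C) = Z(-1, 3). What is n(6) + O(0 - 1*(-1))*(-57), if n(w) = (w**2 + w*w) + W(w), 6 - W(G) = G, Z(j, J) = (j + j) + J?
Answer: 15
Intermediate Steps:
Z(j, J) = J + 2*j (Z(j, J) = 2*j + J = J + 2*j)
W(G) = 6 - G
O(C) = 1 (O(C) = 3 + 2*(-1) = 3 - 2 = 1)
n(w) = 6 - w + 2*w**2 (n(w) = (w**2 + w*w) + (6 - w) = (w**2 + w**2) + (6 - w) = 2*w**2 + (6 - w) = 6 - w + 2*w**2)
n(6) + O(0 - 1*(-1))*(-57) = (6 - 1*6 + 2*6**2) + 1*(-57) = (6 - 6 + 2*36) - 57 = (6 - 6 + 72) - 57 = 72 - 57 = 15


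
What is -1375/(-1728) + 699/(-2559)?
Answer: 770251/1473984 ≈ 0.52256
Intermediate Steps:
-1375/(-1728) + 699/(-2559) = -1375*(-1/1728) + 699*(-1/2559) = 1375/1728 - 233/853 = 770251/1473984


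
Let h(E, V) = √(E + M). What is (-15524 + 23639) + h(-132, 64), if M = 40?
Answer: 8115 + 2*I*√23 ≈ 8115.0 + 9.5917*I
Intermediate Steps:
h(E, V) = √(40 + E) (h(E, V) = √(E + 40) = √(40 + E))
(-15524 + 23639) + h(-132, 64) = (-15524 + 23639) + √(40 - 132) = 8115 + √(-92) = 8115 + 2*I*√23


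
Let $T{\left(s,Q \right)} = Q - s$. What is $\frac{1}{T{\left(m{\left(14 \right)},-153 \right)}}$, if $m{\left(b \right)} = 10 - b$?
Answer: $- \frac{1}{149} \approx -0.0067114$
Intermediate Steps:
$\frac{1}{T{\left(m{\left(14 \right)},-153 \right)}} = \frac{1}{-153 - \left(10 - 14\right)} = \frac{1}{-153 - -4} = \frac{1}{-153 + 4} = \frac{1}{-149} = - \frac{1}{149}$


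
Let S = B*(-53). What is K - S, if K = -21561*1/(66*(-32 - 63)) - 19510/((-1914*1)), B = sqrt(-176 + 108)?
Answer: 2478719/181830 + 106*I*sqrt(17) ≈ 13.632 + 437.05*I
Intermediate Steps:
B = 2*I*sqrt(17) (B = sqrt(-68) = 2*I*sqrt(17) ≈ 8.2462*I)
S = -106*I*sqrt(17) (S = (2*I*sqrt(17))*(-53) = -106*I*sqrt(17) ≈ -437.05*I)
K = 2478719/181830 (K = -21561/((-95*66)) - 19510/(-1914) = -21561/(-6270) - 19510*(-1/1914) = -21561*(-1/6270) + 9755/957 = 7187/2090 + 9755/957 = 2478719/181830 ≈ 13.632)
K - S = 2478719/181830 - (-106)*I*sqrt(17) = 2478719/181830 + 106*I*sqrt(17)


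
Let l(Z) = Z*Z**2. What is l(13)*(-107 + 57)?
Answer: -109850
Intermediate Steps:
l(Z) = Z**3
l(13)*(-107 + 57) = 13**3*(-107 + 57) = 2197*(-50) = -109850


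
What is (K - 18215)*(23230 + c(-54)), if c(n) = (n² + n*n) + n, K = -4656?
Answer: -663441968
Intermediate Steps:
c(n) = n + 2*n² (c(n) = (n² + n²) + n = 2*n² + n = n + 2*n²)
(K - 18215)*(23230 + c(-54)) = (-4656 - 18215)*(23230 - 54*(1 + 2*(-54))) = -22871*(23230 - 54*(1 - 108)) = -22871*(23230 - 54*(-107)) = -22871*(23230 + 5778) = -22871*29008 = -663441968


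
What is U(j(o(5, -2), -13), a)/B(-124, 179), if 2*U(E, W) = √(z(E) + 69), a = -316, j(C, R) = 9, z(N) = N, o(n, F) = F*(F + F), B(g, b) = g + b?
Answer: √78/110 ≈ 0.080289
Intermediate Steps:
B(g, b) = b + g
o(n, F) = 2*F² (o(n, F) = F*(2*F) = 2*F²)
U(E, W) = √(69 + E)/2 (U(E, W) = √(E + 69)/2 = √(69 + E)/2)
U(j(o(5, -2), -13), a)/B(-124, 179) = (√(69 + 9)/2)/(179 - 124) = (√78/2)/55 = (√78/2)*(1/55) = √78/110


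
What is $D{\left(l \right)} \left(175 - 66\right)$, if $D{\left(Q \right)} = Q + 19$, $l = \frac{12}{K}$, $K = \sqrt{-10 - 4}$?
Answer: $2071 - \frac{654 i \sqrt{14}}{7} \approx 2071.0 - 349.58 i$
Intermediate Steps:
$K = i \sqrt{14}$ ($K = \sqrt{-14} = i \sqrt{14} \approx 3.7417 i$)
$l = - \frac{6 i \sqrt{14}}{7}$ ($l = \frac{12}{i \sqrt{14}} = 12 \left(- \frac{i \sqrt{14}}{14}\right) = - \frac{6 i \sqrt{14}}{7} \approx - 3.2071 i$)
$D{\left(Q \right)} = 19 + Q$
$D{\left(l \right)} \left(175 - 66\right) = \left(19 - \frac{6 i \sqrt{14}}{7}\right) \left(175 - 66\right) = \left(19 - \frac{6 i \sqrt{14}}{7}\right) 109 = 2071 - \frac{654 i \sqrt{14}}{7}$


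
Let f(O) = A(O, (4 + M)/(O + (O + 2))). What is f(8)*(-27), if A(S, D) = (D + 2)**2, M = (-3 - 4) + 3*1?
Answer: -108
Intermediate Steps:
M = -4 (M = -7 + 3 = -4)
A(S, D) = (2 + D)**2
f(O) = 4 (f(O) = (2 + (4 - 4)/(O + (O + 2)))**2 = (2 + 0/(O + (2 + O)))**2 = (2 + 0/(2 + 2*O))**2 = (2 + 0)**2 = 2**2 = 4)
f(8)*(-27) = 4*(-27) = -108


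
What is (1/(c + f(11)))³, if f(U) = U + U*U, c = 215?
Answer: 1/41781923 ≈ 2.3934e-8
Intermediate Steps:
f(U) = U + U²
(1/(c + f(11)))³ = (1/(215 + 11*(1 + 11)))³ = (1/(215 + 11*12))³ = (1/(215 + 132))³ = (1/347)³ = 1/41781923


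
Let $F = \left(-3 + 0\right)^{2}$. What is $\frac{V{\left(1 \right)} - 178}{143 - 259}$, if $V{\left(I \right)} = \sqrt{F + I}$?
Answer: $\frac{89}{58} - \frac{\sqrt{10}}{116} \approx 1.5072$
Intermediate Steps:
$F = 9$ ($F = \left(-3\right)^{2} = 9$)
$V{\left(I \right)} = \sqrt{9 + I}$
$\frac{V{\left(1 \right)} - 178}{143 - 259} = \frac{\sqrt{9 + 1} - 178}{143 - 259} = \frac{\sqrt{10} - 178}{-116} = \left(-178 + \sqrt{10}\right) \left(- \frac{1}{116}\right) = \frac{89}{58} - \frac{\sqrt{10}}{116}$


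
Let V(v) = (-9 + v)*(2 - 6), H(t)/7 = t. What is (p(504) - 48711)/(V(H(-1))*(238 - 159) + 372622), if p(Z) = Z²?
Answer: 205305/377678 ≈ 0.54360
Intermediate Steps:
H(t) = 7*t
V(v) = 36 - 4*v (V(v) = (-9 + v)*(-4) = 36 - 4*v)
(p(504) - 48711)/(V(H(-1))*(238 - 159) + 372622) = (504² - 48711)/((36 - 28*(-1))*(238 - 159) + 372622) = (254016 - 48711)/((36 - 4*(-7))*79 + 372622) = 205305/((36 + 28)*79 + 372622) = 205305/(64*79 + 372622) = 205305/(5056 + 372622) = 205305/377678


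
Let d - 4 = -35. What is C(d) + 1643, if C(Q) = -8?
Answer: 1635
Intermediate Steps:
d = -31 (d = 4 - 35 = -31)
C(d) + 1643 = -8 + 1643 = 1635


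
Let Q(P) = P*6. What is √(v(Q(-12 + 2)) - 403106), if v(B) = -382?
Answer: 12*I*√2802 ≈ 635.21*I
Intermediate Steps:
Q(P) = 6*P
√(v(Q(-12 + 2)) - 403106) = √(-382 - 403106) = √(-403488) = 12*I*√2802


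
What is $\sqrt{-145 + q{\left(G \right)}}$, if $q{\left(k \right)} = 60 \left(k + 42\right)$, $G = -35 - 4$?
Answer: $\sqrt{35} \approx 5.9161$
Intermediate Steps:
$G = -39$ ($G = -35 - 4 = -39$)
$q{\left(k \right)} = 2520 + 60 k$ ($q{\left(k \right)} = 60 \left(42 + k\right) = 2520 + 60 k$)
$\sqrt{-145 + q{\left(G \right)}} = \sqrt{-145 + \left(2520 + 60 \left(-39\right)\right)} = \sqrt{-145 + \left(2520 - 2340\right)} = \sqrt{-145 + 180} = \sqrt{35}$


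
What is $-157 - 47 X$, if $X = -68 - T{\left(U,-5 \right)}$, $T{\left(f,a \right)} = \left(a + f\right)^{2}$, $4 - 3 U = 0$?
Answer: $\frac{33038}{9} \approx 3670.9$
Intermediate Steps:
$U = \frac{4}{3}$ ($U = \frac{4}{3} - 0 = \frac{4}{3} + 0 = \frac{4}{3} \approx 1.3333$)
$X = - \frac{733}{9}$ ($X = -68 - \left(-5 + \frac{4}{3}\right)^{2} = -68 - \left(- \frac{11}{3}\right)^{2} = -68 - \frac{121}{9} = - \frac{733}{9} \approx -81.444$)
$-157 - 47 X = -157 - - \frac{34451}{9} = -157 + \frac{34451}{9} = \frac{33038}{9}$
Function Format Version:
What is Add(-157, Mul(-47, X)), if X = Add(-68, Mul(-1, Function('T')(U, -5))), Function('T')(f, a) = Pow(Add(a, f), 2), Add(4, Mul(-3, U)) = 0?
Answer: Rational(33038, 9) ≈ 3670.9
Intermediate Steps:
U = Rational(4, 3) (U = Add(Rational(4, 3), Mul(Rational(-1, 3), 0)) = Add(Rational(4, 3), 0) = Rational(4, 3) ≈ 1.3333)
X = Rational(-733, 9) (X = Add(-68, Mul(-1, Pow(Add(-5, Rational(4, 3)), 2))) = Add(-68, Mul(-1, Pow(Rational(-11, 3), 2))) = Add(-68, Mul(-1, Rational(121, 9))) = Add(-68, Rational(-121, 9)) = Rational(-733, 9) ≈ -81.444)
Add(-157, Mul(-47, X)) = Add(-157, Mul(-47, Rational(-733, 9))) = Add(-157, Rational(34451, 9)) = Rational(33038, 9)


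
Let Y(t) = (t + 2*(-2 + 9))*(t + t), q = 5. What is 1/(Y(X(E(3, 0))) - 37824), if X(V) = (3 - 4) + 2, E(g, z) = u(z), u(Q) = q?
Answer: -1/37794 ≈ -2.6459e-5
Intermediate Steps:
u(Q) = 5
E(g, z) = 5
X(V) = 1 (X(V) = -1 + 2 = 1)
Y(t) = 2*t*(14 + t) (Y(t) = (t + 2*7)*(2*t) = (t + 14)*(2*t) = (14 + t)*(2*t) = 2*t*(14 + t))
1/(Y(X(E(3, 0))) - 37824) = 1/(2*1*(14 + 1) - 37824) = 1/(2*1*15 - 37824) = 1/(30 - 37824) = 1/(-37794) = -1/37794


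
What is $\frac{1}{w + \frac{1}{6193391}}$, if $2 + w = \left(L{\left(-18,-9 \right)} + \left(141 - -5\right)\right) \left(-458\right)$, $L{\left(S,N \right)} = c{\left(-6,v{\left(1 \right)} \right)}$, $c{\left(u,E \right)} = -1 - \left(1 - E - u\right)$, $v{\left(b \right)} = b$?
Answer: $- \frac{6193391}{394296044623} \approx -1.5707 \cdot 10^{-5}$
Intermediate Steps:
$c{\left(u,E \right)} = -2 + E + u$ ($c{\left(u,E \right)} = -1 - \left(1 - E - u\right) = -1 + \left(-1 + E + u\right) = -2 + E + u$)
$L{\left(S,N \right)} = -7$ ($L{\left(S,N \right)} = -2 + 1 - 6 = -7$)
$w = -63664$ ($w = -2 + \left(-7 + \left(141 - -5\right)\right) \left(-458\right) = -2 + \left(-7 + \left(141 + 5\right)\right) \left(-458\right) = -2 + \left(-7 + 146\right) \left(-458\right) = -2 + 139 \left(-458\right) = -2 - 63662 = -63664$)
$\frac{1}{w + \frac{1}{6193391}} = \frac{1}{-63664 + \frac{1}{6193391}} = \frac{1}{- \frac{394296044623}{6193391}} = - \frac{6193391}{394296044623}$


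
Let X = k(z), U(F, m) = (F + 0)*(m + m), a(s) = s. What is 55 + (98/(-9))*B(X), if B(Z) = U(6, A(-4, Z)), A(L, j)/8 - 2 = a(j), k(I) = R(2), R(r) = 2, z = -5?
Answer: -12379/3 ≈ -4126.3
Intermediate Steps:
k(I) = 2
A(L, j) = 16 + 8*j
U(F, m) = 2*F*m (U(F, m) = F*(2*m) = 2*F*m)
X = 2
B(Z) = 192 + 96*Z (B(Z) = 2*6*(16 + 8*Z) = 192 + 96*Z)
55 + (98/(-9))*B(X) = 55 + (98/(-9))*(192 + 96*2) = 55 + (98*(-1/9))*(192 + 192) = 55 - 98/9*384 = 55 - 12544/3 = -12379/3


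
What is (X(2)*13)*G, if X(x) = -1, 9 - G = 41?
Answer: 416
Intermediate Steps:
G = -32 (G = 9 - 1*41 = 9 - 41 = -32)
(X(2)*13)*G = -1*13*(-32) = -13*(-32) = 416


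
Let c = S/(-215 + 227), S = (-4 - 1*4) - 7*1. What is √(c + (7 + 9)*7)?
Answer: √443/2 ≈ 10.524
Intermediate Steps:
S = -15 (S = (-4 - 4) - 7 = -8 - 7 = -15)
c = -5/4 (c = -15/(-215 + 227) = -15/12 = -15*1/12 = -5/4 ≈ -1.2500)
√(c + (7 + 9)*7) = √(-5/4 + (7 + 9)*7) = √(-5/4 + 16*7) = √(-5/4 + 112) = √(443/4) = √443/2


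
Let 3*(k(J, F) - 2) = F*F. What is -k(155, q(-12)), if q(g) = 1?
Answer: -7/3 ≈ -2.3333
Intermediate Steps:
k(J, F) = 2 + F²/3 (k(J, F) = 2 + (F*F)/3 = 2 + F²/3)
-k(155, q(-12)) = -(2 + (⅓)*1²) = -(2 + (⅓)*1) = -(2 + ⅓) = -1*7/3 = -7/3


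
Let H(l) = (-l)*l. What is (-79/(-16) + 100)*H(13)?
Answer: -283751/16 ≈ -17734.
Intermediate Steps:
H(l) = -l²
(-79/(-16) + 100)*H(13) = (-79/(-16) + 100)*(-1*13²) = (-79*(-1/16) + 100)*(-1*169) = (79/16 + 100)*(-169) = (1679/16)*(-169) = -283751/16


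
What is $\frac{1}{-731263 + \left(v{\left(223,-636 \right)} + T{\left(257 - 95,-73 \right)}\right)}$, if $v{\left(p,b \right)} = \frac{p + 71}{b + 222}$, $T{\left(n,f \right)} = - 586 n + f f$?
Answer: $- \frac{69}{56639803} \approx -1.2182 \cdot 10^{-6}$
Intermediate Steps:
$T{\left(n,f \right)} = f^{2} - 586 n$ ($T{\left(n,f \right)} = - 586 n + f^{2} = f^{2} - 586 n$)
$v{\left(p,b \right)} = \frac{71 + p}{222 + b}$
$\frac{1}{-731263 + \left(v{\left(223,-636 \right)} + T{\left(257 - 95,-73 \right)}\right)} = \frac{1}{-731263 + \left(\frac{71 + 223}{222 - 636} + \left(\left(-73\right)^{2} - 586 \left(257 - 95\right)\right)\right)} = \frac{1}{-731263 + \left(\frac{1}{-414} \cdot 294 + \left(5329 - 586 \left(257 - 95\right)\right)\right)} = \frac{1}{-731263 + \left(\left(- \frac{1}{414}\right) 294 + \left(5329 - 94932\right)\right)} = \frac{1}{-731263 + \left(- \frac{49}{69} + \left(5329 - 94932\right)\right)} = \frac{1}{-731263 - \frac{6182656}{69}} = \frac{1}{- \frac{56639803}{69}} = - \frac{69}{56639803}$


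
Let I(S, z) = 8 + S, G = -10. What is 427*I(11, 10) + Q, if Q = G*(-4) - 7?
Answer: 8146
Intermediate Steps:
Q = 33 (Q = -10*(-4) - 7 = 40 - 7 = 33)
427*I(11, 10) + Q = 427*(8 + 11) + 33 = 427*19 + 33 = 8113 + 33 = 8146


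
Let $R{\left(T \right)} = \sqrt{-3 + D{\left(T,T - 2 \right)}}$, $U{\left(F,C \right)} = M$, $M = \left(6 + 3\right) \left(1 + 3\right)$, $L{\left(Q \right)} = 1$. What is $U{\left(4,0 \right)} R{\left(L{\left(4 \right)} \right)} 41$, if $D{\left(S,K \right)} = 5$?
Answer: $1476 \sqrt{2} \approx 2087.4$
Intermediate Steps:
$M = 36$ ($M = 9 \cdot 4 = 36$)
$U{\left(F,C \right)} = 36$
$R{\left(T \right)} = \sqrt{2}$ ($R{\left(T \right)} = \sqrt{-3 + 5} = \sqrt{2}$)
$U{\left(4,0 \right)} R{\left(L{\left(4 \right)} \right)} 41 = 36 \sqrt{2} \cdot 41 = 1476 \sqrt{2}$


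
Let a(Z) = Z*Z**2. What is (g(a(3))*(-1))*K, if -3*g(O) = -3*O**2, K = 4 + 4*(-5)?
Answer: 11664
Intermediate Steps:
K = -16 (K = 4 - 20 = -16)
a(Z) = Z**3
g(O) = O**2 (g(O) = -(-1)*O**2 = O**2)
(g(a(3))*(-1))*K = ((3**3)**2*(-1))*(-16) = (27**2*(-1))*(-16) = (729*(-1))*(-16) = -729*(-16) = 11664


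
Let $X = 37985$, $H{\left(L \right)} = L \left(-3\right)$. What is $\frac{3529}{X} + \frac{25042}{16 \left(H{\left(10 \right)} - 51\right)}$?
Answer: $- \frac{473323393}{24614280} \approx -19.23$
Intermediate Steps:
$H{\left(L \right)} = - 3 L$
$\frac{3529}{X} + \frac{25042}{16 \left(H{\left(10 \right)} - 51\right)} = \frac{3529}{37985} + \frac{25042}{16 \left(\left(-3\right) 10 - 51\right)} = 3529 \cdot \frac{1}{37985} + \frac{25042}{16 \left(-30 - 51\right)} = \frac{3529}{37985} + \frac{25042}{16 \left(-81\right)} = \frac{3529}{37985} + \frac{25042}{-1296} = \frac{3529}{37985} + 25042 \left(- \frac{1}{1296}\right) = \frac{3529}{37985} - \frac{12521}{648} = - \frac{473323393}{24614280}$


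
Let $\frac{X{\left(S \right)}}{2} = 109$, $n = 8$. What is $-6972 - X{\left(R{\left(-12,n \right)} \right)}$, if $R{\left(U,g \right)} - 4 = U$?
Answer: $-7190$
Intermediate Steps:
$R{\left(U,g \right)} = 4 + U$
$X{\left(S \right)} = 218$ ($X{\left(S \right)} = 2 \cdot 109 = 218$)
$-6972 - X{\left(R{\left(-12,n \right)} \right)} = -6972 - 218 = -7190$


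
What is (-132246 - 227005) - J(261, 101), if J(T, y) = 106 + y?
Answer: -359458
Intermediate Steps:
(-132246 - 227005) - J(261, 101) = (-132246 - 227005) - (106 + 101) = -359251 - 1*207 = -359251 - 207 = -359458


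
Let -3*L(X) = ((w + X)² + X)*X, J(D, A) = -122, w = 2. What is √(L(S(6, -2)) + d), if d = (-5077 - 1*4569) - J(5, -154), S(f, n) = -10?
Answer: 8*I*√146 ≈ 96.664*I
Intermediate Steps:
L(X) = -X*(X + (2 + X)²)/3 (L(X) = -((2 + X)² + X)*X/3 = -(X + (2 + X)²)*X/3 = -X*(X + (2 + X)²)/3)
d = -9524 (d = (-5077 - 1*4569) - 1*(-122) = (-5077 - 4569) + 122 = -9646 + 122 = -9524)
√(L(S(6, -2)) + d) = √(-⅓*(-10)*(-10 + (2 - 10)²) - 9524) = √(-⅓*(-10)*(-10 + (-8)²) - 9524) = √(-⅓*(-10)*(-10 + 64) - 9524) = √(-⅓*(-10)*54 - 9524) = √(180 - 9524) = √(-9344) = 8*I*√146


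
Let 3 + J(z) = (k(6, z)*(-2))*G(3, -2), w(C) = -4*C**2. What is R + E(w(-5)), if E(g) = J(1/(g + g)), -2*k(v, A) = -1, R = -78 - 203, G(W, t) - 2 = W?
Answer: -289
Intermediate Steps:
G(W, t) = 2 + W
R = -281
k(v, A) = 1/2 (k(v, A) = -1/2*(-1) = 1/2)
J(z) = -8 (J(z) = -3 + ((1/2)*(-2))*(2 + 3) = -3 - 1*5 = -3 - 5 = -8)
E(g) = -8
R + E(w(-5)) = -281 - 8 = -289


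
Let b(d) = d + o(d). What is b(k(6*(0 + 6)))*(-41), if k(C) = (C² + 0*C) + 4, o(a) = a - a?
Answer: -53300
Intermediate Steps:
o(a) = 0
k(C) = 4 + C² (k(C) = (C² + 0) + 4 = C² + 4 = 4 + C²)
b(d) = d (b(d) = d + 0 = d)
b(k(6*(0 + 6)))*(-41) = (4 + (6*(0 + 6))²)*(-41) = (4 + (6*6)²)*(-41) = (4 + 36²)*(-41) = (4 + 1296)*(-41) = 1300*(-41) = -53300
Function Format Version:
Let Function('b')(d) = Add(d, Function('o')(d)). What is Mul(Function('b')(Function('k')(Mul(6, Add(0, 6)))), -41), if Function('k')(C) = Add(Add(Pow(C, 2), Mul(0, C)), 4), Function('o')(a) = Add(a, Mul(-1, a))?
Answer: -53300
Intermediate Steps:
Function('o')(a) = 0
Function('k')(C) = Add(4, Pow(C, 2)) (Function('k')(C) = Add(Add(Pow(C, 2), 0), 4) = Add(Pow(C, 2), 4) = Add(4, Pow(C, 2)))
Function('b')(d) = d (Function('b')(d) = Add(d, 0) = d)
Mul(Function('b')(Function('k')(Mul(6, Add(0, 6)))), -41) = Mul(Add(4, Pow(Mul(6, Add(0, 6)), 2)), -41) = Mul(Add(4, Pow(Mul(6, 6), 2)), -41) = Mul(Add(4, Pow(36, 2)), -41) = Mul(Add(4, 1296), -41) = Mul(1300, -41) = -53300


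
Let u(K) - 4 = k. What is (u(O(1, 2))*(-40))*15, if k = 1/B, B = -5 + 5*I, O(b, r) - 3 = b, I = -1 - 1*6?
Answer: -2385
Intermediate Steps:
I = -7 (I = -1 - 6 = -7)
O(b, r) = 3 + b
B = -40 (B = -5 + 5*(-7) = -5 - 35 = -40)
k = -1/40 (k = 1/(-40) = -1/40 ≈ -0.025000)
u(K) = 159/40 (u(K) = 4 - 1/40 = 159/40)
(u(O(1, 2))*(-40))*15 = ((159/40)*(-40))*15 = -159*15 = -2385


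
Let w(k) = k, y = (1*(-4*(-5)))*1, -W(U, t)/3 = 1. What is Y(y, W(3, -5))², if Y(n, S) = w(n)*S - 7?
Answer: 4489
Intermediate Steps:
W(U, t) = -3 (W(U, t) = -3*1 = -3)
y = 20 (y = (1*20)*1 = 20*1 = 20)
Y(n, S) = -7 + S*n (Y(n, S) = n*S - 7 = S*n - 7 = -7 + S*n)
Y(y, W(3, -5))² = (-7 - 3*20)² = (-7 - 60)² = (-67)² = 4489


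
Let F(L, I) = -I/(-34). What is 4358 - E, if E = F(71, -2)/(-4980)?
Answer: 368948279/84660 ≈ 4358.0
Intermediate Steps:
F(L, I) = I/34 (F(L, I) = -I*(-1)/34 = -(-1)*I/34 = I/34)
E = 1/84660 (E = ((1/34)*(-2))/(-4980) = -1/17*(-1/4980) = 1/84660 ≈ 1.1812e-5)
4358 - E = 4358 - 1*1/84660 = 4358 - 1/84660 = 368948279/84660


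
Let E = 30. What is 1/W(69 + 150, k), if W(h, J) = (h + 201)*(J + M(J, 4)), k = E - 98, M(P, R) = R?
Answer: -1/26880 ≈ -3.7202e-5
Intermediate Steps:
k = -68 (k = 30 - 98 = -68)
W(h, J) = (4 + J)*(201 + h) (W(h, J) = (h + 201)*(J + 4) = (201 + h)*(4 + J) = (4 + J)*(201 + h))
1/W(69 + 150, k) = 1/(804 + 4*(69 + 150) + 201*(-68) - 68*(69 + 150)) = 1/(804 + 4*219 - 13668 - 68*219) = 1/(804 + 876 - 13668 - 14892) = 1/(-26880) = -1/26880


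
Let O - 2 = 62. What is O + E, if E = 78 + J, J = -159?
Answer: -17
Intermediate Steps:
O = 64 (O = 2 + 62 = 64)
E = -81 (E = 78 - 159 = -81)
O + E = 64 - 81 = -17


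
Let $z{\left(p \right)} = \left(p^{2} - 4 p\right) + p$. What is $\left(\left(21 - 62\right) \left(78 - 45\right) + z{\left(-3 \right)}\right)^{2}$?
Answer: $1782225$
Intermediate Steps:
$z{\left(p \right)} = p^{2} - 3 p$
$\left(\left(21 - 62\right) \left(78 - 45\right) + z{\left(-3 \right)}\right)^{2} = \left(\left(21 - 62\right) \left(78 - 45\right) - 3 \left(-3 - 3\right)\right)^{2} = \left(\left(-41\right) 33 - -18\right)^{2} = \left(-1353 + 18\right)^{2} = \left(-1335\right)^{2} = 1782225$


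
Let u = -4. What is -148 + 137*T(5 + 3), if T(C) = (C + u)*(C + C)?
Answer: 8620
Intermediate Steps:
T(C) = 2*C*(-4 + C) (T(C) = (C - 4)*(C + C) = (-4 + C)*(2*C) = 2*C*(-4 + C))
-148 + 137*T(5 + 3) = -148 + 137*(2*(5 + 3)*(-4 + (5 + 3))) = -148 + 137*(2*8*(-4 + 8)) = -148 + 137*(2*8*4) = -148 + 137*64 = -148 + 8768 = 8620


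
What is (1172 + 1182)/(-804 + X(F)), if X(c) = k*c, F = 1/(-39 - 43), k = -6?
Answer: -96514/32961 ≈ -2.9281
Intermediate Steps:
F = -1/82 (F = 1/(-82) = -1/82 ≈ -0.012195)
X(c) = -6*c
(1172 + 1182)/(-804 + X(F)) = (1172 + 1182)/(-804 - 6*(-1/82)) = 2354/(-804 + 3/41) = 2354/(-32961/41) = 2354*(-41/32961) = -96514/32961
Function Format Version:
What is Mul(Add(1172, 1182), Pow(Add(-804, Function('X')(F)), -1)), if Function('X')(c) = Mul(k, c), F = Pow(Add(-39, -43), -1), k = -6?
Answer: Rational(-96514, 32961) ≈ -2.9281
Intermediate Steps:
F = Rational(-1, 82) (F = Pow(-82, -1) = Rational(-1, 82) ≈ -0.012195)
Function('X')(c) = Mul(-6, c)
Mul(Add(1172, 1182), Pow(Add(-804, Function('X')(F)), -1)) = Mul(Add(1172, 1182), Pow(Add(-804, Mul(-6, Rational(-1, 82))), -1)) = Mul(2354, Pow(Add(-804, Rational(3, 41)), -1)) = Mul(2354, Pow(Rational(-32961, 41), -1)) = Mul(2354, Rational(-41, 32961)) = Rational(-96514, 32961)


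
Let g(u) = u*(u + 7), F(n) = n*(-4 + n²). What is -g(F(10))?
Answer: -928320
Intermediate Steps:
g(u) = u*(7 + u)
-g(F(10)) = -10*(-4 + 10²)*(7 + 10*(-4 + 10²)) = -10*(-4 + 100)*(7 + 10*(-4 + 100)) = -10*96*(7 + 10*96) = -960*(7 + 960) = -960*967 = -1*928320 = -928320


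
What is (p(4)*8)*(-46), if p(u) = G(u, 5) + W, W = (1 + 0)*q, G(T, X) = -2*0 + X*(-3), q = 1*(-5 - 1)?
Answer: 7728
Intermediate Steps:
q = -6 (q = 1*(-6) = -6)
G(T, X) = -3*X (G(T, X) = 0 - 3*X = -3*X)
W = -6 (W = (1 + 0)*(-6) = 1*(-6) = -6)
p(u) = -21 (p(u) = -3*5 - 6 = -15 - 6 = -21)
(p(4)*8)*(-46) = -21*8*(-46) = -168*(-46) = 7728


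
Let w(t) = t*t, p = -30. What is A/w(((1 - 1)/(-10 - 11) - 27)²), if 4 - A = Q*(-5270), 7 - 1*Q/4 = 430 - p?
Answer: -9549236/531441 ≈ -17.969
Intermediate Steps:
w(t) = t²
Q = -1812 (Q = 28 - 4*(430 - 1*(-30)) = 28 - 4*(430 + 30) = 28 - 4*460 = 28 - 1840 = -1812)
A = -9549236 (A = 4 - (-1812)*(-5270) = 4 - 1*9549240 = 4 - 9549240 = -9549236)
A/w(((1 - 1)/(-10 - 11) - 27)²) = -9549236/((1 - 1)/(-10 - 11) - 27)⁴ = -9549236/(0/(-21) - 27)⁴ = -9549236/(0*(-1/21) - 27)⁴ = -9549236/(0 - 27)⁴ = -9549236/(((-27)²)²) = -9549236/(729²) = -9549236/531441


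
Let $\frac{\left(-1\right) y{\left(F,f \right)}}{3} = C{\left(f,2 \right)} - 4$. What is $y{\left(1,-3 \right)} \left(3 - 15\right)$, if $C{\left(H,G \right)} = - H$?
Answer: $-36$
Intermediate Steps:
$y{\left(F,f \right)} = 12 + 3 f$ ($y{\left(F,f \right)} = - 3 \left(- f - 4\right) = - 3 \left(-4 - f\right) = 12 + 3 f$)
$y{\left(1,-3 \right)} \left(3 - 15\right) = \left(12 + 3 \left(-3\right)\right) \left(3 - 15\right) = \left(12 - 9\right) \left(-12\right) = 3 \left(-12\right) = -36$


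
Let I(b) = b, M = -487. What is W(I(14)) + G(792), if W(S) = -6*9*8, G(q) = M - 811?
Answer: -1730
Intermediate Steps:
G(q) = -1298 (G(q) = -487 - 811 = -1298)
W(S) = -432 (W(S) = -54*8 = -432)
W(I(14)) + G(792) = -432 - 1298 = -1730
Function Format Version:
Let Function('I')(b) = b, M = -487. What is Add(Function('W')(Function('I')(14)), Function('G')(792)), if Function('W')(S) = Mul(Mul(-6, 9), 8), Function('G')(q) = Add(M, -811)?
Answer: -1730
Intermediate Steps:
Function('G')(q) = -1298 (Function('G')(q) = Add(-487, -811) = -1298)
Function('W')(S) = -432 (Function('W')(S) = Mul(-54, 8) = -432)
Add(Function('W')(Function('I')(14)), Function('G')(792)) = Add(-432, -1298) = -1730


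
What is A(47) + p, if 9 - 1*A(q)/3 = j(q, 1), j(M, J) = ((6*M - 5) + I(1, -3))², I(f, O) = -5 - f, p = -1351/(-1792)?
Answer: -56395583/256 ≈ -2.2030e+5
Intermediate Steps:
p = 193/256 (p = -1351*(-1/1792) = 193/256 ≈ 0.75391)
j(M, J) = (-11 + 6*M)² (j(M, J) = ((6*M - 5) + (-5 - 1*1))² = ((-5 + 6*M) + (-5 - 1))² = ((-5 + 6*M) - 6)² = (-11 + 6*M)²)
A(q) = 27 - 3*(-11 + 6*q)²
A(47) + p = (27 - 3*(-11 + 6*47)²) + 193/256 = (27 - 3*(-11 + 282)²) + 193/256 = (27 - 3*271²) + 193/256 = (27 - 3*73441) + 193/256 = (27 - 220323) + 193/256 = -220296 + 193/256 = -56395583/256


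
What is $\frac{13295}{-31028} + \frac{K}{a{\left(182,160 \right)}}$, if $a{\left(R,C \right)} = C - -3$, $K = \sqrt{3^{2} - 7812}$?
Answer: $- \frac{13295}{31028} + \frac{51 i \sqrt{3}}{163} \approx -0.42848 + 0.54193 i$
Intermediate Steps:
$K = 51 i \sqrt{3}$ ($K = \sqrt{9 - 7812} = \sqrt{-7803} = 51 i \sqrt{3} \approx 88.335 i$)
$a{\left(R,C \right)} = 3 + C$ ($a{\left(R,C \right)} = C + 3 = 3 + C$)
$\frac{13295}{-31028} + \frac{K}{a{\left(182,160 \right)}} = \frac{13295}{-31028} + \frac{51 i \sqrt{3}}{3 + 160} = 13295 \left(- \frac{1}{31028}\right) + \frac{51 i \sqrt{3}}{163} = - \frac{13295}{31028} + 51 i \sqrt{3} \cdot \frac{1}{163} = - \frac{13295}{31028} + \frac{51 i \sqrt{3}}{163}$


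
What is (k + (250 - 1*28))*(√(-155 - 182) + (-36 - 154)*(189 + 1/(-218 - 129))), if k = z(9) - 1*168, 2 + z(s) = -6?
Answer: -573186680/347 + 46*I*√337 ≈ -1.6518e+6 + 844.45*I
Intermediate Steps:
z(s) = -8 (z(s) = -2 - 6 = -8)
k = -176 (k = -8 - 1*168 = -8 - 168 = -176)
(k + (250 - 1*28))*(√(-155 - 182) + (-36 - 154)*(189 + 1/(-218 - 129))) = (-176 + (250 - 1*28))*(√(-155 - 182) + (-36 - 154)*(189 + 1/(-218 - 129))) = (-176 + (250 - 28))*(√(-337) - 190*(189 + 1/(-347))) = (-176 + 222)*(I*√337 - 190*(189 - 1/347)) = 46*(I*√337 - 190*65582/347) = 46*(I*√337 - 12460580/347) = 46*(-12460580/347 + I*√337) = -573186680/347 + 46*I*√337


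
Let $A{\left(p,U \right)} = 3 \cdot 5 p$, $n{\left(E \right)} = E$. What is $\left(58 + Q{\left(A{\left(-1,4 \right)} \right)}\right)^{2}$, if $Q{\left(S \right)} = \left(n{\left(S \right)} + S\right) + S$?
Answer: $169$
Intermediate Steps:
$A{\left(p,U \right)} = 15 p$
$Q{\left(S \right)} = 3 S$ ($Q{\left(S \right)} = \left(S + S\right) + S = 2 S + S = 3 S$)
$\left(58 + Q{\left(A{\left(-1,4 \right)} \right)}\right)^{2} = \left(58 + 3 \cdot 15 \left(-1\right)\right)^{2} = \left(58 + 3 \left(-15\right)\right)^{2} = \left(58 - 45\right)^{2} = 13^{2} = 169$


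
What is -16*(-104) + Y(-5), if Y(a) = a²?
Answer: 1689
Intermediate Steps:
-16*(-104) + Y(-5) = -16*(-104) + (-5)² = 1664 + 25 = 1689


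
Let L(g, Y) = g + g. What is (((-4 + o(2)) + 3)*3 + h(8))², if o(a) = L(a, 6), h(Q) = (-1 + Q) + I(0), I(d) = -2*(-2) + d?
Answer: 400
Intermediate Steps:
L(g, Y) = 2*g
I(d) = 4 + d
h(Q) = 3 + Q (h(Q) = (-1 + Q) + (4 + 0) = (-1 + Q) + 4 = 3 + Q)
o(a) = 2*a
(((-4 + o(2)) + 3)*3 + h(8))² = (((-4 + 2*2) + 3)*3 + (3 + 8))² = (((-4 + 4) + 3)*3 + 11)² = ((0 + 3)*3 + 11)² = (3*3 + 11)² = (9 + 11)² = 20² = 400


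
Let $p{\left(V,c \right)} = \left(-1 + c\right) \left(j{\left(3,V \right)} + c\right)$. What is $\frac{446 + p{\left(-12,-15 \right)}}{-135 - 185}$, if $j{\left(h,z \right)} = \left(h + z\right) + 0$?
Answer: $- \frac{83}{32} \approx -2.5938$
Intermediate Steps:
$j{\left(h,z \right)} = h + z$
$p{\left(V,c \right)} = \left(-1 + c\right) \left(3 + V + c\right)$ ($p{\left(V,c \right)} = \left(-1 + c\right) \left(\left(3 + V\right) + c\right) = \left(-1 + c\right) \left(3 + V + c\right)$)
$\frac{446 + p{\left(-12,-15 \right)}}{-135 - 185} = \frac{446 - \left(-24 - 225 + 15 \left(3 - 12\right)\right)}{-135 - 185} = \frac{446 + \left(-3 + 225 + 12 + 15 - -135\right)}{-320} = \left(446 + \left(-3 + 225 + 12 + 15 + 135\right)\right) \left(- \frac{1}{320}\right) = \left(446 + 384\right) \left(- \frac{1}{320}\right) = 830 \left(- \frac{1}{320}\right) = - \frac{83}{32}$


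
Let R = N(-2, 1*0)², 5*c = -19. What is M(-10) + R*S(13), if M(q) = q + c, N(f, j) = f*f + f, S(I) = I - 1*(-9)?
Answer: 371/5 ≈ 74.200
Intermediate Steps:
S(I) = 9 + I (S(I) = I + 9 = 9 + I)
c = -19/5 (c = (⅕)*(-19) = -19/5 ≈ -3.8000)
N(f, j) = f + f² (N(f, j) = f² + f = f + f²)
M(q) = -19/5 + q (M(q) = q - 19/5 = -19/5 + q)
R = 4 (R = (-2*(1 - 2))² = (-2*(-1))² = 2² = 4)
M(-10) + R*S(13) = (-19/5 - 10) + 4*(9 + 13) = -69/5 + 4*22 = -69/5 + 88 = 371/5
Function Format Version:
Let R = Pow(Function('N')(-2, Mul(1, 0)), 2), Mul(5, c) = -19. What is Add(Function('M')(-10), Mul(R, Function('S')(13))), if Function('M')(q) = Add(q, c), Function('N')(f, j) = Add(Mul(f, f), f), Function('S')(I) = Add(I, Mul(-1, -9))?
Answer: Rational(371, 5) ≈ 74.200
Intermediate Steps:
Function('S')(I) = Add(9, I) (Function('S')(I) = Add(I, 9) = Add(9, I))
c = Rational(-19, 5) (c = Mul(Rational(1, 5), -19) = Rational(-19, 5) ≈ -3.8000)
Function('N')(f, j) = Add(f, Pow(f, 2)) (Function('N')(f, j) = Add(Pow(f, 2), f) = Add(f, Pow(f, 2)))
Function('M')(q) = Add(Rational(-19, 5), q) (Function('M')(q) = Add(q, Rational(-19, 5)) = Add(Rational(-19, 5), q))
R = 4 (R = Pow(Mul(-2, Add(1, -2)), 2) = Pow(Mul(-2, -1), 2) = Pow(2, 2) = 4)
Add(Function('M')(-10), Mul(R, Function('S')(13))) = Add(Add(Rational(-19, 5), -10), Mul(4, Add(9, 13))) = Add(Rational(-69, 5), Mul(4, 22)) = Add(Rational(-69, 5), 88) = Rational(371, 5)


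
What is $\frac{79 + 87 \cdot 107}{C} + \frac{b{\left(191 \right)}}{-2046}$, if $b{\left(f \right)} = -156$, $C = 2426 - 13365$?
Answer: $- \frac{2916894}{3730199} \approx -0.78197$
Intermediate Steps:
$C = -10939$
$\frac{79 + 87 \cdot 107}{C} + \frac{b{\left(191 \right)}}{-2046} = \frac{79 + 87 \cdot 107}{-10939} - \frac{156}{-2046} = \left(79 + 9309\right) \left(- \frac{1}{10939}\right) - - \frac{26}{341} = 9388 \left(- \frac{1}{10939}\right) + \frac{26}{341} = - \frac{9388}{10939} + \frac{26}{341} = - \frac{2916894}{3730199}$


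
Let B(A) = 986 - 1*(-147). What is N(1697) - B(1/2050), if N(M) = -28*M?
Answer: -48649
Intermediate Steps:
B(A) = 1133 (B(A) = 986 + 147 = 1133)
N(1697) - B(1/2050) = -28*1697 - 1*1133 = -47516 - 1133 = -48649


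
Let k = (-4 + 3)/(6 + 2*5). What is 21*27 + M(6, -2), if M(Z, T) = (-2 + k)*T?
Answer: 4569/8 ≈ 571.13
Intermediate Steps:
k = -1/16 (k = -1/(6 + 10) = -1/16 ≈ -0.062500)
M(Z, T) = -33*T/16 (M(Z, T) = (-2 - 1/16)*T = -33*T/16)
21*27 + M(6, -2) = 21*27 - 33/16*(-2) = 567 + 33/8 = 4569/8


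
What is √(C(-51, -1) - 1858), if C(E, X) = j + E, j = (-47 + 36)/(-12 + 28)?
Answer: 3*I*√3395/4 ≈ 43.7*I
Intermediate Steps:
j = -11/16 ≈ -0.68750
C(E, X) = -11/16 + E
√(C(-51, -1) - 1858) = √((-11/16 - 51) - 1858) = √(-827/16 - 1858) = √(-30555/16) = 3*I*√3395/4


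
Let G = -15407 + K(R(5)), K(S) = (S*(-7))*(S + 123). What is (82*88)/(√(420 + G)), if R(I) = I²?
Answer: -656*I*√4543/1239 ≈ -35.687*I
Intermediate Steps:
K(S) = -7*S*(123 + S) (K(S) = (-7*S)*(123 + S) = -7*S*(123 + S))
G = -41307 (G = -15407 - 7*5²*(123 + 5²) = -15407 - 7*25*(123 + 25) = -15407 - 7*25*148 = -15407 - 25900 = -41307)
(82*88)/(√(420 + G)) = (82*88)/(√(420 - 41307)) = 7216/(√(-40887)) = 7216/((3*I*√4543)) = 7216*(-I*√4543/13629) = -656*I*√4543/1239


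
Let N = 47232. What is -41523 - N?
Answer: -88755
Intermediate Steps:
-41523 - N = -41523 - 1*47232 = -41523 - 47232 = -88755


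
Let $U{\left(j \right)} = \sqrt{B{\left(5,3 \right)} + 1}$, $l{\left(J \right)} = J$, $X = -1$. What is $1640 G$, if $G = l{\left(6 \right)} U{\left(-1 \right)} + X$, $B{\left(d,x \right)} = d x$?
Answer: $37720$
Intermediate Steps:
$U{\left(j \right)} = 4$ ($U{\left(j \right)} = \sqrt{5 \cdot 3 + 1} = \sqrt{15 + 1} = \sqrt{16} = 4$)
$G = 23$ ($G = 6 \cdot 4 - 1 = 24 - 1 = 23$)
$1640 G = 1640 \cdot 23 = 37720$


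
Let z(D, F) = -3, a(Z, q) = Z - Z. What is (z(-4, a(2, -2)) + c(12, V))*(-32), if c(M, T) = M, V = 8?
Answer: -288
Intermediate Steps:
a(Z, q) = 0
(z(-4, a(2, -2)) + c(12, V))*(-32) = (-3 + 12)*(-32) = 9*(-32) = -288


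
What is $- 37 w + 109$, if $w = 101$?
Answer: $-3628$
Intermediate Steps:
$- 37 w + 109 = \left(-37\right) 101 + 109 = -3737 + 109 = -3628$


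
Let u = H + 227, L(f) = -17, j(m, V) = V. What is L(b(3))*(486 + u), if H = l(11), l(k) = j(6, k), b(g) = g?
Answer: -12308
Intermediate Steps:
l(k) = k
H = 11
u = 238 (u = 11 + 227 = 238)
L(b(3))*(486 + u) = -17*(486 + 238) = -17*724 = -12308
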